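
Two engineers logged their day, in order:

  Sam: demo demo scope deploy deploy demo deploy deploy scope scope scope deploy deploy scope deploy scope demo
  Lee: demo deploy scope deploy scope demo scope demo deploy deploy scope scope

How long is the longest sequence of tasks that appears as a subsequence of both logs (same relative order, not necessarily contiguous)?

9

Pick demo at Sam[1]=Lee[1]; then scope at Sam[3]=Lee[3]; then deploy at Sam[4]=Lee[4]; then demo at Sam[6]=Lee[6]; then scope at Sam[9]=Lee[7]; then deploy at Sam[12]=Lee[9]; then deploy at Sam[13]=Lee[10]; then scope at Sam[14]=Lee[11]; then scope at Sam[16]=Lee[12]; all 9 tasks appear in both, in order, and the DP table's final entry dp[17][12] is also 9, so no common subsequence is longer.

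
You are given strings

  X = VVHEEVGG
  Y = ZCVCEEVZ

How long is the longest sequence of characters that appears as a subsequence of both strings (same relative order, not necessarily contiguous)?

Match V at X[1]=Y[3], E at X[4]=Y[5], E at X[5]=Y[6], V at X[6]=Y[7] — 4 characters in the same relative order in both. Since dp[8][8] = 4, nothing longer is possible.

4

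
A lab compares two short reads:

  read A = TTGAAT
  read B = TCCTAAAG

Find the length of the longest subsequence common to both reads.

Match T at read A[1]=read B[1], T at read A[2]=read B[4], A at read A[4]=read B[6], A at read A[5]=read B[7] — 4 bases in the same relative order in both. dp[6][8] = 4 confirms this is the maximum.

4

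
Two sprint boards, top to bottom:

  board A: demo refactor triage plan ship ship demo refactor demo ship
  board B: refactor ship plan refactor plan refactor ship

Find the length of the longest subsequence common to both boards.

Pick refactor (board A #2, board B #4) → plan (board A #4, board B #5) → refactor (board A #8, board B #6) → ship (board A #10, board B #7); all 4 tasks appear in both, in order, and the DP table's final entry dp[10][7] is also 4, so no common subsequence is longer.

4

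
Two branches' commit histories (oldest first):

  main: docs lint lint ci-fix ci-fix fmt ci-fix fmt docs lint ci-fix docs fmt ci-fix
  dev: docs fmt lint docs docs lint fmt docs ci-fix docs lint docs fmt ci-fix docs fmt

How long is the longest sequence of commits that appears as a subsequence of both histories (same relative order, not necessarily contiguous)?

Taking docs [1,1] → lint [2,3] → lint [3,6] → fmt [6,7] → ci-fix [7,9] → docs [9,10] → lint [10,11] → ci-fix [11,14] → docs [12,15] → fmt [13,16] gives a common subsequence of length 10. dp[14][16] = 10 confirms this is the maximum.

10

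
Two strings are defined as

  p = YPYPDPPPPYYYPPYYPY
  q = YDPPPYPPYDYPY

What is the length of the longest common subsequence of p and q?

12

Pick Y at p[3]=q[1] → D at p[5]=q[2] → P at p[7]=q[3] → P at p[8]=q[4] → P at p[9]=q[5] → Y at p[12]=q[6] → P at p[13]=q[7] → P at p[14]=q[8] → Y at p[15]=q[9] → Y at p[16]=q[11] → P at p[17]=q[12] → Y at p[18]=q[13]; all 12 characters appear in both, in order. Since dp[18][13] = 12, nothing longer is possible.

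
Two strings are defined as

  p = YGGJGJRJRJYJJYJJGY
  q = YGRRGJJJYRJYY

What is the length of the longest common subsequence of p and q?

10

Taking Y [1,1] → G [2,2] → G [3,5] → J [4,6] → J [6,7] → J [8,8] → R [9,10] → J [13,11] → Y [14,12] → Y [18,13] gives a common subsequence of length 10. The LCS DP gives dp[18][13] = 10, so this is optimal.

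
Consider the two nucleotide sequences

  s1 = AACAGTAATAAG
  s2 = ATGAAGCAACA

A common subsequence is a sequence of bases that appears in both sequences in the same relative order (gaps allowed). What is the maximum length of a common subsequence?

Let dp[i][j] be the LCS length of the first i bases of s1 and the first j bases of s2. dp[i][j] = dp[i-1][j-1]+1 when the i-th and j-th bases match, else max(dp[i-1][j], dp[i][j-1]).
    ·  A  T  G  A  A  G  C  A  A  C  A
 ·  0  0  0  0  0  0  0  0  0  0  0  0
 A  0  1  1  1  1  1  1  1  1  1  1  1
 A  0  1  1  1  2  2  2  2  2  2  2  2
 C  0  1  1  1  2  2  2  3  3  3  3  3
 A  0  1  1  1  2  3  3  3  4  4  4  4
 G  0  1  1  2  2  3  4  4  4  4  4  4
 T  0  1  2  2  2  3  4  4  4  4  4  4
 A  0  1  2  2  3  3  4  4  5  5  5  5
 A  0  1  2  2  3  4  4  4  5  6  6  6
 T  0  1  2  2  3  4  4  4  5  6  6  6
 A  0  1  2  2  3  4  4  4  5  6  6  7
 A  0  1  2  2  3  4  4  4  5  6  6  7
 G  0  1  2  3  3  4  5  5  5  6  6  7
dp[12][11] = 7. One LCS (by backtracking along matches): AAAGAAA.

7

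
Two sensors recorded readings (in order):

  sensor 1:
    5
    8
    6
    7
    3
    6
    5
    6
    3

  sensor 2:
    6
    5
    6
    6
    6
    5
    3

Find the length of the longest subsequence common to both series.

Let dp[i][j] be the LCS length of the first i values of sensor 1 and the first j values of sensor 2. dp[i][j] = dp[i-1][j-1]+1 when the i-th and j-th values match, else max(dp[i-1][j], dp[i][j-1]).
    ·  6  5  6  6  6  5  3
 ·  0  0  0  0  0  0  0  0
 5  0  0  1  1  1  1  1  1
 8  0  0  1  1  1  1  1  1
 6  0  1  1  2  2  2  2  2
 7  0  1  1  2  2  2  2  2
 3  0  1  1  2  2  2  2  3
 6  0  1  1  2  3  3  3  3
 5  0  1  2  2  3  3  4  4
 6  0  1  2  3  3  4  4  4
 3  0  1  2  3  3  4  4  5
dp[9][7] = 5. One LCS (by backtracking along matches): 5, 6, 6, 5, 3.

5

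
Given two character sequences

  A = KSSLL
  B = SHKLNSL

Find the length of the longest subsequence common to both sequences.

Match K at A[1]=B[3], S at A[3]=B[6], L at A[5]=B[7] — 3 characters in the same relative order in both. dp[5][7] = 3 confirms this is the maximum.

3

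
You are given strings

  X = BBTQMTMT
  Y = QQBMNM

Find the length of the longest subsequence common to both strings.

Pick B at X[2]=Y[3] → M at X[5]=Y[4] → M at X[7]=Y[6]; all 3 characters appear in both, in order. dp[8][6] = 3 confirms this is the maximum.

3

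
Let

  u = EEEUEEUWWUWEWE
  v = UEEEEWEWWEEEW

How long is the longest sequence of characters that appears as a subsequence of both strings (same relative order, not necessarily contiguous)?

One common subsequence of length 9: E [1,2] → E [2,3] → E [3,4] → E [5,5] → E [6,7] → W [8,8] → W [9,9] → E [12,12] → W [13,13], and the DP table's final entry dp[14][13] is also 9, so no common subsequence is longer.

9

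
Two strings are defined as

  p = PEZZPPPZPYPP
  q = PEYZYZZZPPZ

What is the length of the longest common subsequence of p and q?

7

Let dp[i][j] be the LCS length of the first i characters of p and the first j characters of q. dp[i][j] = dp[i-1][j-1]+1 when the i-th and j-th characters match, else max(dp[i-1][j], dp[i][j-1]).
    ·  P  E  Y  Z  Y  Z  Z  Z  P  P  Z
 ·  0  0  0  0  0  0  0  0  0  0  0  0
 P  0  1  1  1  1  1  1  1  1  1  1  1
 E  0  1  2  2  2  2  2  2  2  2  2  2
 Z  0  1  2  2  3  3  3  3  3  3  3  3
 Z  0  1  2  2  3  3  4  4  4  4  4  4
 P  0  1  2  2  3  3  4  4  4  5  5  5
 P  0  1  2  2  3  3  4  4  4  5  6  6
 P  0  1  2  2  3  3  4  4  4  5  6  6
 Z  0  1  2  2  3  3  4  5  5  5  6  7
 P  0  1  2  2  3  3  4  5  5  6  6  7
 Y  0  1  2  3  3  4  4  5  5  6  6  7
 P  0  1  2  3  3  4  4  5  5  6  7  7
 P  0  1  2  3  3  4  4  5  5  6  7  7
dp[12][11] = 7. One LCS (by backtracking along matches): PEZZPPZ.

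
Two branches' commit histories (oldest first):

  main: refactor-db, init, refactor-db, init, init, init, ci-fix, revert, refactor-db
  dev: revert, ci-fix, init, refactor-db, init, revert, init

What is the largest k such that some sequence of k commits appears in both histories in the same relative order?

One common subsequence of length 4: init [2,3], then refactor-db [3,4], then init [4,5], then init [6,7], and the DP table's final entry dp[9][7] is also 4, so no common subsequence is longer.

4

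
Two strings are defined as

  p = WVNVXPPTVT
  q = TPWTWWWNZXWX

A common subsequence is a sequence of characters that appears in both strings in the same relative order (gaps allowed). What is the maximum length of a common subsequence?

One common subsequence of length 3: W [1,7]; then N [3,8]; then X [5,12]. The LCS DP gives dp[10][12] = 3, so this is optimal.

3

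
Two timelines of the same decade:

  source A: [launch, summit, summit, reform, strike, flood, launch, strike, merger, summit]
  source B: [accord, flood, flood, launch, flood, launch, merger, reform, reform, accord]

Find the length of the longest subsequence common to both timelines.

Taking launch (source A #1, source B #4), then flood (source A #6, source B #5), then launch (source A #7, source B #6), then merger (source A #9, source B #7) gives a common subsequence of length 4. Since dp[10][10] = 4, nothing longer is possible.

4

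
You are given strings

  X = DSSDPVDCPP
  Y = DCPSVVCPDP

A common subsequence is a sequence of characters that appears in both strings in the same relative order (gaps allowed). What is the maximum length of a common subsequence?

6

Let dp[i][j] be the LCS length of the first i characters of X and the first j characters of Y. dp[i][j] = dp[i-1][j-1]+1 when the i-th and j-th characters match, else max(dp[i-1][j], dp[i][j-1]).
    ·  D  C  P  S  V  V  C  P  D  P
 ·  0  0  0  0  0  0  0  0  0  0  0
 D  0  1  1  1  1  1  1  1  1  1  1
 S  0  1  1  1  2  2  2  2  2  2  2
 S  0  1  1  1  2  2  2  2  2  2  2
 D  0  1  1  1  2  2  2  2  2  3  3
 P  0  1  1  2  2  2  2  2  3  3  4
 V  0  1  1  2  2  3  3  3  3  3  4
 D  0  1  1  2  2  3  3  3  3  4  4
 C  0  1  2  2  2  3  3  4  4  4  4
 P  0  1  2  3  3  3  3  4  5  5  5
 P  0  1  2  3  3  3  3  4  5  5  6
dp[10][10] = 6. One LCS (by backtracking along matches): DSVCPP.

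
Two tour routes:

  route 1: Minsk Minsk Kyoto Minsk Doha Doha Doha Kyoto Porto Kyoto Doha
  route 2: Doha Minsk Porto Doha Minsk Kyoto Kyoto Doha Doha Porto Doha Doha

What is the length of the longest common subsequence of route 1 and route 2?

Pick Minsk at route 1[1]=route 2[2]; then Minsk at route 1[2]=route 2[5]; then Kyoto at route 1[3]=route 2[7]; then Doha at route 1[5]=route 2[8]; then Doha at route 1[6]=route 2[9]; then Doha at route 1[7]=route 2[11]; then Doha at route 1[11]=route 2[12]; all 7 stops appear in both, in order. dp[11][12] = 7 confirms this is the maximum.

7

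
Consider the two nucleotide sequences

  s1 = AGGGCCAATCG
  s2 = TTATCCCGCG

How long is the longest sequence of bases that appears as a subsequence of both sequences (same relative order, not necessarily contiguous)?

Let dp[i][j] be the LCS length of the first i bases of s1 and the first j bases of s2. dp[i][j] = dp[i-1][j-1]+1 when the i-th and j-th bases match, else max(dp[i-1][j], dp[i][j-1]).
    ·  T  T  A  T  C  C  C  G  C  G
 ·  0  0  0  0  0  0  0  0  0  0  0
 A  0  0  0  1  1  1  1  1  1  1  1
 G  0  0  0  1  1  1  1  1  2  2  2
 G  0  0  0  1  1  1  1  1  2  2  3
 G  0  0  0  1  1  1  1  1  2  2  3
 C  0  0  0  1  1  2  2  2  2  3  3
 C  0  0  0  1  1  2  3  3  3  3  3
 A  0  0  0  1  1  2  3  3  3  3  3
 A  0  0  0  1  1  2  3  3  3  3  3
 T  0  1  1  1  2  2  3  3  3  3  3
 C  0  1  1  1  2  3  3  4  4  4  4
 G  0  1  1  1  2  3  3  4  5  5  5
dp[11][10] = 5. One LCS (by backtracking along matches): ACCCG.

5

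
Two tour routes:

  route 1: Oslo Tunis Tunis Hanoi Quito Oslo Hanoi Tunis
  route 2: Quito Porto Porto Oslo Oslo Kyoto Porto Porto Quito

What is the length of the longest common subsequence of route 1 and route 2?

Pick Oslo at route 1[1]=route 2[5], Quito at route 1[5]=route 2[9]; all 2 stops appear in both, in order. The LCS DP gives dp[8][9] = 2, so this is optimal.

2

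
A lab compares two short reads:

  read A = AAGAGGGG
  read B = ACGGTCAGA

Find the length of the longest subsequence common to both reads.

Pick A [1,1], then A [2,7], then G [3,8], then A [4,9]; all 4 bases appear in both, in order. Since dp[8][9] = 4, nothing longer is possible.

4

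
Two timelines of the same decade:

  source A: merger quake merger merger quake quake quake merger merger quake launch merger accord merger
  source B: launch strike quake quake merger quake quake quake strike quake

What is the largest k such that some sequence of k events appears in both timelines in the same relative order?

6

Match quake at source A[2]=source B[4], merger at source A[4]=source B[5], quake at source A[5]=source B[6], quake at source A[6]=source B[7], quake at source A[7]=source B[8], quake at source A[10]=source B[10] — 6 events in the same relative order in both. Since dp[14][10] = 6, nothing longer is possible.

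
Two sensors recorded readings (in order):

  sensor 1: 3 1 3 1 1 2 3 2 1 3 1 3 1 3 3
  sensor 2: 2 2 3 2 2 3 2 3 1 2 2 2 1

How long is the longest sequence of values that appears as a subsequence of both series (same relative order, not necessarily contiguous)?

7

One common subsequence of length 7: 3 (sensor 1 #1, sensor 2 #3) → 2 (sensor 1 #6, sensor 2 #5) → 3 (sensor 1 #7, sensor 2 #6) → 2 (sensor 1 #8, sensor 2 #7) → 3 (sensor 1 #10, sensor 2 #8) → 1 (sensor 1 #11, sensor 2 #9) → 1 (sensor 1 #13, sensor 2 #13). The LCS DP gives dp[15][13] = 7, so this is optimal.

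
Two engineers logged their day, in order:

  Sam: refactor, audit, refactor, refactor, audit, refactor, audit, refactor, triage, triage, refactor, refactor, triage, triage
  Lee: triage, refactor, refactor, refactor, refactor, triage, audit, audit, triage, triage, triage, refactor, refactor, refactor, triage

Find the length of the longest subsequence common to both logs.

Taking refactor (Sam #1, Lee #3), refactor (Sam #3, Lee #4), refactor (Sam #4, Lee #5), audit (Sam #5, Lee #7), audit (Sam #7, Lee #8), triage (Sam #9, Lee #10), triage (Sam #10, Lee #11), refactor (Sam #11, Lee #13), refactor (Sam #12, Lee #14), triage (Sam #14, Lee #15) gives a common subsequence of length 10. dp[14][15] = 10 confirms this is the maximum.

10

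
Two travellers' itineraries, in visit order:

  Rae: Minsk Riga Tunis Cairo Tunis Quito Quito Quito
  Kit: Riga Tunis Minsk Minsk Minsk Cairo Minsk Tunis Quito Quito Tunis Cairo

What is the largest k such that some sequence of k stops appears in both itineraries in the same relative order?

Pick Riga [2,1] → Tunis [3,2] → Cairo [4,6] → Tunis [5,8] → Quito [6,9] → Quito [7,10]; all 6 stops appear in both, in order, and the DP table's final entry dp[8][12] is also 6, so no common subsequence is longer.

6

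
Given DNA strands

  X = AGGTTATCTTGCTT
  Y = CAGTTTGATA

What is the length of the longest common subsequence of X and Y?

Let dp[i][j] be the LCS length of the first i bases of X and the first j bases of Y. dp[i][j] = dp[i-1][j-1]+1 when the i-th and j-th bases match, else max(dp[i-1][j], dp[i][j-1]).
    ·  C  A  G  T  T  T  G  A  T  A
 ·  0  0  0  0  0  0  0  0  0  0  0
 A  0  0  1  1  1  1  1  1  1  1  1
 G  0  0  1  2  2  2  2  2  2  2  2
 G  0  0  1  2  2  2  2  3  3  3  3
 T  0  0  1  2  3  3  3  3  3  4  4
 T  0  0  1  2  3  4  4  4  4  4  4
 A  0  0  1  2  3  4  4  4  5  5  5
 T  0  0  1  2  3  4  5  5  5  6  6
 C  0  1  1  2  3  4  5  5  5  6  6
 T  0  1  1  2  3  4  5  5  5  6  6
 T  0  1  1  2  3  4  5  5  5  6  6
 G  0  1  1  2  3  4  5  6  6  6  6
 C  0  1  1  2  3  4  5  6  6  6  6
 T  0  1  1  2  3  4  5  6  6  7  7
 T  0  1  1  2  3  4  5  6  6  7  7
dp[14][10] = 7. One LCS (by backtracking along matches): AGTTTGT.

7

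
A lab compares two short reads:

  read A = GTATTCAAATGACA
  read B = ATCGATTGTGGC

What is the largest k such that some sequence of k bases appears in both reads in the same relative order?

Taking G [1,4], then A [3,5], then T [4,6], then T [5,7], then T [10,9], then G [11,11], then C [13,12] gives a common subsequence of length 7. The LCS DP gives dp[14][12] = 7, so this is optimal.

7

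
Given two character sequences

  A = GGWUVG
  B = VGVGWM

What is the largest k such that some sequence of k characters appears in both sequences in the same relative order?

Taking G [1,2], then G [2,4], then W [3,5] gives a common subsequence of length 3. The LCS DP gives dp[6][6] = 3, so this is optimal.

3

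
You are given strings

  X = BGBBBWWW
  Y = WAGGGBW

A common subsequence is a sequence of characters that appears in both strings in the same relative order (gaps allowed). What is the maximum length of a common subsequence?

3

Let dp[i][j] be the LCS length of the first i characters of X and the first j characters of Y. dp[i][j] = dp[i-1][j-1]+1 when the i-th and j-th characters match, else max(dp[i-1][j], dp[i][j-1]).
    ·  W  A  G  G  G  B  W
 ·  0  0  0  0  0  0  0  0
 B  0  0  0  0  0  0  1  1
 G  0  0  0  1  1  1  1  1
 B  0  0  0  1  1  1  2  2
 B  0  0  0  1  1  1  2  2
 B  0  0  0  1  1  1  2  2
 W  0  1  1  1  1  1  2  3
 W  0  1  1  1  1  1  2  3
 W  0  1  1  1  1  1  2  3
dp[8][7] = 3. One LCS (by backtracking along matches): GBW.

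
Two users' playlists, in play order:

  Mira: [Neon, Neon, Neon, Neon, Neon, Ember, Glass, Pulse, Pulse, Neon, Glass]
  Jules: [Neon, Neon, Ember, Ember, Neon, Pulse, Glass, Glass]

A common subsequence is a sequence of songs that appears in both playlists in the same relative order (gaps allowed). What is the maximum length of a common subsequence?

Match Neon (Mira #1, Jules #1); then Neon (Mira #2, Jules #2); then Neon (Mira #3, Jules #5); then Glass (Mira #7, Jules #7); then Glass (Mira #11, Jules #8) — 5 songs in the same relative order in both. Since dp[11][8] = 5, nothing longer is possible.

5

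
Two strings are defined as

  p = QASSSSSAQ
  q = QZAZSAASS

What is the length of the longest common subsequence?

5

Let dp[i][j] be the LCS length of the first i characters of p and the first j characters of q. dp[i][j] = dp[i-1][j-1]+1 when the i-th and j-th characters match, else max(dp[i-1][j], dp[i][j-1]).
    ·  Q  Z  A  Z  S  A  A  S  S
 ·  0  0  0  0  0  0  0  0  0  0
 Q  0  1  1  1  1  1  1  1  1  1
 A  0  1  1  2  2  2  2  2  2  2
 S  0  1  1  2  2  3  3  3  3  3
 S  0  1  1  2  2  3  3  3  4  4
 S  0  1  1  2  2  3  3  3  4  5
 S  0  1  1  2  2  3  3  3  4  5
 S  0  1  1  2  2  3  3  3  4  5
 A  0  1  1  2  2  3  4  4  4  5
 Q  0  1  1  2  2  3  4  4  4  5
dp[9][9] = 5. One LCS (by backtracking along matches): QASSS.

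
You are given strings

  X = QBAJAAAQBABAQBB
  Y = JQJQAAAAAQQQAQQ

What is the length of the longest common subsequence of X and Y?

8

Taking Q at X[1]=Y[4]; then A at X[3]=Y[6]; then A at X[5]=Y[7]; then A at X[6]=Y[8]; then A at X[7]=Y[9]; then Q at X[8]=Y[12]; then A at X[10]=Y[13]; then Q at X[13]=Y[15] gives a common subsequence of length 8. The LCS DP gives dp[15][15] = 8, so this is optimal.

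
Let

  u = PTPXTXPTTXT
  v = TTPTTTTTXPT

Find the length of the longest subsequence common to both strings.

7

Let dp[i][j] be the LCS length of the first i characters of u and the first j characters of v. dp[i][j] = dp[i-1][j-1]+1 when the i-th and j-th characters match, else max(dp[i-1][j], dp[i][j-1]).
    ·  T  T  P  T  T  T  T  T  X  P  T
 ·  0  0  0  0  0  0  0  0  0  0  0  0
 P  0  0  0  1  1  1  1  1  1  1  1  1
 T  0  1  1  1  2  2  2  2  2  2  2  2
 P  0  1  1  2  2  2  2  2  2  2  3  3
 X  0  1  1  2  2  2  2  2  2  3  3  3
 T  0  1  2  2  3  3  3  3  3  3  3  4
 X  0  1  2  2  3  3  3  3  3  4  4  4
 P  0  1  2  3  3  3  3  3  3  4  5  5
 T  0  1  2  3  4  4  4  4  4  4  5  6
 T  0  1  2  3  4  5  5  5  5  5  5  6
 X  0  1  2  3  4  5  5  5  5  6  6  6
 T  0  1  2  3  4  5  6  6  6  6  6  7
dp[11][11] = 7. One LCS (by backtracking along matches): PTTTTXT.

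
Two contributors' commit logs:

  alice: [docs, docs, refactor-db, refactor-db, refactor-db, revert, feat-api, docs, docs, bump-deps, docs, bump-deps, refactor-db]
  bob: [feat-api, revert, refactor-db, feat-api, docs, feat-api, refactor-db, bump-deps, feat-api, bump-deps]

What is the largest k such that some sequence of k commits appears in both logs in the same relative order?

5

Taking refactor-db at alice[5]=bob[3], feat-api at alice[7]=bob[4], docs at alice[8]=bob[5], bump-deps at alice[10]=bob[8], bump-deps at alice[12]=bob[10] gives a common subsequence of length 5. Since dp[13][10] = 5, nothing longer is possible.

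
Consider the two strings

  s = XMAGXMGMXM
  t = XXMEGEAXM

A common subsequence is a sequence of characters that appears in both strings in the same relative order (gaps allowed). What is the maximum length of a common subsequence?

6

Let dp[i][j] be the LCS length of the first i characters of s and the first j characters of t. dp[i][j] = dp[i-1][j-1]+1 when the i-th and j-th characters match, else max(dp[i-1][j], dp[i][j-1]).
    ·  X  X  M  E  G  E  A  X  M
 ·  0  0  0  0  0  0  0  0  0  0
 X  0  1  1  1  1  1  1  1  1  1
 M  0  1  1  2  2  2  2  2  2  2
 A  0  1  1  2  2  2  2  3  3  3
 G  0  1  1  2  2  3  3  3  3  3
 X  0  1  2  2  2  3  3  3  4  4
 M  0  1  2  3  3  3  3  3  4  5
 G  0  1  2  3  3  4  4  4  4  5
 M  0  1  2  3  3  4  4  4  4  5
 X  0  1  2  3  3  4  4  4  5  5
 M  0  1  2  3  3  4  4  4  5  6
dp[10][9] = 6. One LCS (by backtracking along matches): XXMGXM.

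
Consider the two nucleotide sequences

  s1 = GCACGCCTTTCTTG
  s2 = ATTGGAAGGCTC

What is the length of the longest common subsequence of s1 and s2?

6

Pick G (s1 #1, s2 #5); then A (s1 #3, s2 #7); then G (s1 #5, s2 #9); then C (s1 #7, s2 #10); then T (s1 #10, s2 #11); then C (s1 #11, s2 #12); all 6 bases appear in both, in order. Since dp[14][12] = 6, nothing longer is possible.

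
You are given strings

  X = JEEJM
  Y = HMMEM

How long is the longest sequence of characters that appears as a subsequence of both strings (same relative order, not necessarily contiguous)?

Pick E [3,4], M [5,5]; all 2 characters appear in both, in order. dp[5][5] = 2 confirms this is the maximum.

2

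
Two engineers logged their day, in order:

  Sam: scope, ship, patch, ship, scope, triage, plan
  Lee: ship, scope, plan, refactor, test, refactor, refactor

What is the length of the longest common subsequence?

3

Match ship (Sam #4, Lee #1), then scope (Sam #5, Lee #2), then plan (Sam #7, Lee #3) — 3 tasks in the same relative order in both, and the DP table's final entry dp[7][7] is also 3, so no common subsequence is longer.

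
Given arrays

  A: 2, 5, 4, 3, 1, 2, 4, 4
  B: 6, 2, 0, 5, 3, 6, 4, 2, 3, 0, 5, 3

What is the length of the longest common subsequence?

Pick 2 (A #1, B #2), 5 (A #2, B #4), 4 (A #3, B #7), 3 (A #4, B #12); all 4 values appear in both, in order. Since dp[8][12] = 4, nothing longer is possible.

4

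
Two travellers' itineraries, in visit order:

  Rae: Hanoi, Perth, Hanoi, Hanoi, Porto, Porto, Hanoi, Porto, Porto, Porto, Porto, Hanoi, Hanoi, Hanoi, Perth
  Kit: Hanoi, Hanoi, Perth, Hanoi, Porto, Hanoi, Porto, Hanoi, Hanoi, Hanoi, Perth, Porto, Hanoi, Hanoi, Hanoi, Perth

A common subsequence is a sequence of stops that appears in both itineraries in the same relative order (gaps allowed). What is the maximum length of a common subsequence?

Pick Hanoi [1,2]; then Perth [2,3]; then Hanoi [3,4]; then Hanoi [4,6]; then Porto [5,7]; then Hanoi [7,10]; then Porto [11,12]; then Hanoi [12,13]; then Hanoi [13,14]; then Hanoi [14,15]; then Perth [15,16]; all 11 stops appear in both, in order, and the DP table's final entry dp[15][16] is also 11, so no common subsequence is longer.

11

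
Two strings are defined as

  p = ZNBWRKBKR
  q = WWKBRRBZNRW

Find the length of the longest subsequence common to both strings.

4

One common subsequence of length 4: B [3,4] → R [5,6] → B [7,7] → R [9,10], and the DP table's final entry dp[9][11] is also 4, so no common subsequence is longer.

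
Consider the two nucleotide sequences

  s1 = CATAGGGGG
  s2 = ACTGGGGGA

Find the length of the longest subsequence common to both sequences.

7

Let dp[i][j] be the LCS length of the first i bases of s1 and the first j bases of s2. dp[i][j] = dp[i-1][j-1]+1 when the i-th and j-th bases match, else max(dp[i-1][j], dp[i][j-1]).
    ·  A  C  T  G  G  G  G  G  A
 ·  0  0  0  0  0  0  0  0  0  0
 C  0  0  1  1  1  1  1  1  1  1
 A  0  1  1  1  1  1  1  1  1  2
 T  0  1  1  2  2  2  2  2  2  2
 A  0  1  1  2  2  2  2  2  2  3
 G  0  1  1  2  3  3  3  3  3  3
 G  0  1  1  2  3  4  4  4  4  4
 G  0  1  1  2  3  4  5  5  5  5
 G  0  1  1  2  3  4  5  6  6  6
 G  0  1  1  2  3  4  5  6  7  7
dp[9][9] = 7. One LCS (by backtracking along matches): CTGGGGG.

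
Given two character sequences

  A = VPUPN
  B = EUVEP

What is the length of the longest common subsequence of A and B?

Match V at A[1]=B[3]; then P at A[4]=B[5] — 2 characters in the same relative order in both. The LCS DP gives dp[5][5] = 2, so this is optimal.

2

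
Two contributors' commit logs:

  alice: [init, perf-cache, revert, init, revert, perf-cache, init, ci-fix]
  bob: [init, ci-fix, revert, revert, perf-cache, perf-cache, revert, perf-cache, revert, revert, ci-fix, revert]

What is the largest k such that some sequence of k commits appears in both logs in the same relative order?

Match init (alice #1, bob #1) → perf-cache (alice #2, bob #8) → revert (alice #3, bob #9) → revert (alice #5, bob #10) → ci-fix (alice #8, bob #11) — 5 commits in the same relative order in both. The LCS DP gives dp[8][12] = 5, so this is optimal.

5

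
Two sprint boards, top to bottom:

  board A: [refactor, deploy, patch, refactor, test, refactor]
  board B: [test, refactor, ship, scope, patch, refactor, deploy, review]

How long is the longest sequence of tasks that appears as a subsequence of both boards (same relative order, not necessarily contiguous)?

Pick refactor (board A #1, board B #2), patch (board A #3, board B #5), refactor (board A #4, board B #6); all 3 tasks appear in both, in order, and the DP table's final entry dp[6][8] is also 3, so no common subsequence is longer.

3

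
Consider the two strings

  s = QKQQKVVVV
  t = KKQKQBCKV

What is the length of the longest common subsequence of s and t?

Let dp[i][j] be the LCS length of the first i characters of s and the first j characters of t. dp[i][j] = dp[i-1][j-1]+1 when the i-th and j-th characters match, else max(dp[i-1][j], dp[i][j-1]).
    ·  K  K  Q  K  Q  B  C  K  V
 ·  0  0  0  0  0  0  0  0  0  0
 Q  0  0  0  1  1  1  1  1  1  1
 K  0  1  1  1  2  2  2  2  2  2
 Q  0  1  1  2  2  3  3  3  3  3
 Q  0  1  1  2  2  3  3  3  3  3
 K  0  1  2  2  3  3  3  3  4  4
 V  0  1  2  2  3  3  3  3  4  5
 V  0  1  2  2  3  3  3  3  4  5
 V  0  1  2  2  3  3  3  3  4  5
 V  0  1  2  2  3  3  3  3  4  5
dp[9][9] = 5. One LCS (by backtracking along matches): QKQKV.

5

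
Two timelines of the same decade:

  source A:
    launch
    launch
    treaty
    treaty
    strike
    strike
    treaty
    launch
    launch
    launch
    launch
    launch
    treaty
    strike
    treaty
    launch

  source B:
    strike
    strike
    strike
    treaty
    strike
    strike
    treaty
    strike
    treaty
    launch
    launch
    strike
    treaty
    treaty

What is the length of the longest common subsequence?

8

Pick treaty (source A #3, source B #4); then treaty (source A #4, source B #7); then strike (source A #6, source B #8); then treaty (source A #7, source B #9); then launch (source A #8, source B #10); then launch (source A #9, source B #11); then treaty (source A #13, source B #13); then treaty (source A #15, source B #14); all 8 events appear in both, in order, and the DP table's final entry dp[16][14] is also 8, so no common subsequence is longer.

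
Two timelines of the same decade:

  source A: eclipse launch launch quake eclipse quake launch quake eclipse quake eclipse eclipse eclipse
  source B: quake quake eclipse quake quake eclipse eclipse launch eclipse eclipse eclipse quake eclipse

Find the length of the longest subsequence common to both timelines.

One common subsequence of length 8: eclipse at source A[1]=source B[3]; then quake at source A[4]=source B[5]; then eclipse at source A[5]=source B[7]; then launch at source A[7]=source B[8]; then eclipse at source A[9]=source B[9]; then eclipse at source A[11]=source B[10]; then eclipse at source A[12]=source B[11]; then eclipse at source A[13]=source B[13]. dp[13][13] = 8 confirms this is the maximum.

8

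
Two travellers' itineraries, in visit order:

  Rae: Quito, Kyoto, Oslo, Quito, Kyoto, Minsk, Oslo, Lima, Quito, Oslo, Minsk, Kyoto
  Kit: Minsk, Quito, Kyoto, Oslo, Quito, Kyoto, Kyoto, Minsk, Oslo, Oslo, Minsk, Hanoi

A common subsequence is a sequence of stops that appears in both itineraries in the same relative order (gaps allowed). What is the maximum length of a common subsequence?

One common subsequence of length 9: Quito at Rae[1]=Kit[2], then Kyoto at Rae[2]=Kit[3], then Oslo at Rae[3]=Kit[4], then Quito at Rae[4]=Kit[5], then Kyoto at Rae[5]=Kit[7], then Minsk at Rae[6]=Kit[8], then Oslo at Rae[7]=Kit[9], then Oslo at Rae[10]=Kit[10], then Minsk at Rae[11]=Kit[11]. The LCS DP gives dp[12][12] = 9, so this is optimal.

9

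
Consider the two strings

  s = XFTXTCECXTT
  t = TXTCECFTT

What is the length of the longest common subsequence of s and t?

Let dp[i][j] be the LCS length of the first i characters of s and the first j characters of t. dp[i][j] = dp[i-1][j-1]+1 when the i-th and j-th characters match, else max(dp[i-1][j], dp[i][j-1]).
    ·  T  X  T  C  E  C  F  T  T
 ·  0  0  0  0  0  0  0  0  0  0
 X  0  0  1  1  1  1  1  1  1  1
 F  0  0  1  1  1  1  1  2  2  2
 T  0  1  1  2  2  2  2  2  3  3
 X  0  1  2  2  2  2  2  2  3  3
 T  0  1  2  3  3  3  3  3  3  4
 C  0  1  2  3  4  4  4  4  4  4
 E  0  1  2  3  4  5  5  5  5  5
 C  0  1  2  3  4  5  6  6  6  6
 X  0  1  2  3  4  5  6  6  6  6
 T  0  1  2  3  4  5  6  6  7  7
 T  0  1  2  3  4  5  6  6  7  8
dp[11][9] = 8. One LCS (by backtracking along matches): TXTCECTT.

8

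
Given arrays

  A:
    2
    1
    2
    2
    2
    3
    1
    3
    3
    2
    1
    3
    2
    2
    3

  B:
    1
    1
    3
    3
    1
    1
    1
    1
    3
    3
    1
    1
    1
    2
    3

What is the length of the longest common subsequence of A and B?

Taking 1 at A[2]=B[2], then 3 at A[6]=B[4], then 1 at A[7]=B[8], then 3 at A[8]=B[9], then 3 at A[9]=B[10], then 1 at A[11]=B[13], then 2 at A[14]=B[14], then 3 at A[15]=B[15] gives a common subsequence of length 8. The LCS DP gives dp[15][15] = 8, so this is optimal.

8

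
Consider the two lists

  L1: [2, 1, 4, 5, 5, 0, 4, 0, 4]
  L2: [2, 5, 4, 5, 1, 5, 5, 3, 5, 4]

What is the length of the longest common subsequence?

Taking 2 at L1[1]=L2[1], then 1 at L1[2]=L2[5], then 5 at L1[4]=L2[7], then 5 at L1[5]=L2[9], then 4 at L1[9]=L2[10] gives a common subsequence of length 5. dp[9][10] = 5 confirms this is the maximum.

5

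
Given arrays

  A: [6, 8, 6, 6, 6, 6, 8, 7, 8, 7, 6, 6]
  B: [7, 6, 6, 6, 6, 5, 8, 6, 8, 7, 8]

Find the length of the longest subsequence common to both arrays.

8

Match 6 (A #1, B #2), 6 (A #3, B #3), 6 (A #4, B #4), 6 (A #5, B #5), 6 (A #6, B #8), 8 (A #7, B #9), 7 (A #8, B #10), 8 (A #9, B #11) — 8 values in the same relative order in both. Since dp[12][11] = 8, nothing longer is possible.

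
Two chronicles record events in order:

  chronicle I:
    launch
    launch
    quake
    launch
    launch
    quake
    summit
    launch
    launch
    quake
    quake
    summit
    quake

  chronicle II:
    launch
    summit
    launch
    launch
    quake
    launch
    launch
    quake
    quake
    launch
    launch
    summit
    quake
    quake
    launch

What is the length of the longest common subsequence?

Pick launch (chronicle I #1, chronicle II #3) → launch (chronicle I #2, chronicle II #4) → quake (chronicle I #3, chronicle II #5) → launch (chronicle I #4, chronicle II #6) → launch (chronicle I #5, chronicle II #7) → quake (chronicle I #6, chronicle II #9) → launch (chronicle I #8, chronicle II #10) → launch (chronicle I #9, chronicle II #11) → quake (chronicle I #10, chronicle II #13) → quake (chronicle I #11, chronicle II #14); all 10 events appear in both, in order, and the DP table's final entry dp[13][15] is also 10, so no common subsequence is longer.

10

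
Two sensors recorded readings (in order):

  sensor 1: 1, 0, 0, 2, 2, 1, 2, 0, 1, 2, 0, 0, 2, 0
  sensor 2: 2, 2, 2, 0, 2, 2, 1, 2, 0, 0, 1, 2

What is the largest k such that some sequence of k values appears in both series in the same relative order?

9

One common subsequence of length 9: 2 (sensor 1 #4, sensor 2 #1), 2 (sensor 1 #5, sensor 2 #2), 2 (sensor 1 #7, sensor 2 #3), 0 (sensor 1 #8, sensor 2 #4), 1 (sensor 1 #9, sensor 2 #7), 2 (sensor 1 #10, sensor 2 #8), 0 (sensor 1 #11, sensor 2 #9), 0 (sensor 1 #12, sensor 2 #10), 2 (sensor 1 #13, sensor 2 #12). Since dp[14][12] = 9, nothing longer is possible.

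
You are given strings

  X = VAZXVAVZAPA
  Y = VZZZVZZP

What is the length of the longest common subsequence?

Taking V at X[1]=Y[1], Z at X[3]=Y[4], V at X[5]=Y[5], Z at X[8]=Y[7], P at X[10]=Y[8] gives a common subsequence of length 5. The LCS DP gives dp[11][8] = 5, so this is optimal.

5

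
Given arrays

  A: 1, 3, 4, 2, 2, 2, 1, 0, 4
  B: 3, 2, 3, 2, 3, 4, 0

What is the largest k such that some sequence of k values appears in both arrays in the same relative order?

Let dp[i][j] be the LCS length of the first i values of A and the first j values of B. dp[i][j] = dp[i-1][j-1]+1 when the i-th and j-th values match, else max(dp[i-1][j], dp[i][j-1]).
    ·  3  2  3  2  3  4  0
 ·  0  0  0  0  0  0  0  0
 1  0  0  0  0  0  0  0  0
 3  0  1  1  1  1  1  1  1
 4  0  1  1  1  1  1  2  2
 2  0  1  2  2  2  2  2  2
 2  0  1  2  2  3  3  3  3
 2  0  1  2  2  3  3  3  3
 1  0  1  2  2  3  3  3  3
 0  0  1  2  2  3  3  3  4
 4  0  1  2  2  3  3  4  4
dp[9][7] = 4. One LCS (by backtracking along matches): 3, 2, 2, 0.

4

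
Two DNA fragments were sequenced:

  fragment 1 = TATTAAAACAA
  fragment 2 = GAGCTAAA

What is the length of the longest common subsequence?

Let dp[i][j] be the LCS length of the first i bases of fragment 1 and the first j bases of fragment 2. dp[i][j] = dp[i-1][j-1]+1 when the i-th and j-th bases match, else max(dp[i-1][j], dp[i][j-1]).
    ·  G  A  G  C  T  A  A  A
 ·  0  0  0  0  0  0  0  0  0
 T  0  0  0  0  0  1  1  1  1
 A  0  0  1  1  1  1  2  2  2
 T  0  0  1  1  1  2  2  2  2
 T  0  0  1  1  1  2  2  2  2
 A  0  0  1  1  1  2  3  3  3
 A  0  0  1  1  1  2  3  4  4
 A  0  0  1  1  1  2  3  4  5
 A  0  0  1  1  1  2  3  4  5
 C  0  0  1  1  2  2  3  4  5
 A  0  0  1  1  2  2  3  4  5
 A  0  0  1  1  2  2  3  4  5
dp[11][8] = 5. One LCS (by backtracking along matches): ATAAA.

5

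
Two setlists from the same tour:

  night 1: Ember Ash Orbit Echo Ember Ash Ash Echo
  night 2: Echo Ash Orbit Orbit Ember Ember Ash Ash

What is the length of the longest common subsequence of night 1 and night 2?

5

One common subsequence of length 5: Ash [2,2]; then Orbit [3,4]; then Ember [5,6]; then Ash [6,7]; then Ash [7,8], and the DP table's final entry dp[8][8] is also 5, so no common subsequence is longer.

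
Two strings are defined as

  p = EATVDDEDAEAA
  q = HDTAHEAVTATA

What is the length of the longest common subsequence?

Let dp[i][j] be the LCS length of the first i characters of p and the first j characters of q. dp[i][j] = dp[i-1][j-1]+1 when the i-th and j-th characters match, else max(dp[i-1][j], dp[i][j-1]).
    ·  H  D  T  A  H  E  A  V  T  A  T  A
 ·  0  0  0  0  0  0  0  0  0  0  0  0  0
 E  0  0  0  0  0  0  1  1  1  1  1  1  1
 A  0  0  0  0  1  1  1  2  2  2  2  2  2
 T  0  0  0  1  1  1  1  2  2  3  3  3  3
 V  0  0  0  1  1  1  1  2  3  3  3  3  3
 D  0  0  1  1  1  1  1  2  3  3  3  3  3
 D  0  0  1  1  1  1  1  2  3  3  3  3  3
 E  0  0  1  1  1  1  2  2  3  3  3  3  3
 D  0  0  1  1  1  1  2  2  3  3  3  3  3
 A  0  0  1  1  2  2  2  3  3  3  4  4  4
 E  0  0  1  1  2  2  3  3  3  3  4  4  4
 A  0  0  1  1  2  2  3  4  4  4  4  4  5
 A  0  0  1  1  2  2  3  4  4  4  5  5  5
dp[12][12] = 5. One LCS (by backtracking along matches): EATAA.

5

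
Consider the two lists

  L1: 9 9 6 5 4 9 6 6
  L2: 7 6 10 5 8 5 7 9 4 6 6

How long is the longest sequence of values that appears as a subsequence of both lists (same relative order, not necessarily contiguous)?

One common subsequence of length 5: 6 (L1 #3, L2 #2), 5 (L1 #4, L2 #6), 4 (L1 #5, L2 #9), 6 (L1 #7, L2 #10), 6 (L1 #8, L2 #11). Since dp[8][11] = 5, nothing longer is possible.

5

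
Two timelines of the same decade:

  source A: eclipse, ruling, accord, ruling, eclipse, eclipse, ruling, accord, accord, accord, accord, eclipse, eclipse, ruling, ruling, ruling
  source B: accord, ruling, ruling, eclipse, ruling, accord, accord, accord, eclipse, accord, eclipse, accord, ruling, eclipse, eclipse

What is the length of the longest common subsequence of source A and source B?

10

Pick ruling (source A #2, source B #2), ruling (source A #4, source B #3), eclipse (source A #6, source B #4), ruling (source A #7, source B #5), accord (source A #8, source B #7), accord (source A #9, source B #8), accord (source A #10, source B #10), accord (source A #11, source B #12), eclipse (source A #12, source B #14), eclipse (source A #13, source B #15); all 10 events appear in both, in order. dp[16][15] = 10 confirms this is the maximum.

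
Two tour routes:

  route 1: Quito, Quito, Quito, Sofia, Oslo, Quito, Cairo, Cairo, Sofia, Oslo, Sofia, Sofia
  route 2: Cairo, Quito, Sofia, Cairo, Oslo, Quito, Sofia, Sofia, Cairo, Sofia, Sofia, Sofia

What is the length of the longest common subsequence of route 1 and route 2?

8

Taking Quito at route 1[3]=route 2[2], Sofia at route 1[4]=route 2[3], Oslo at route 1[5]=route 2[5], Quito at route 1[6]=route 2[6], Cairo at route 1[8]=route 2[9], Sofia at route 1[9]=route 2[10], Sofia at route 1[11]=route 2[11], Sofia at route 1[12]=route 2[12] gives a common subsequence of length 8. Since dp[12][12] = 8, nothing longer is possible.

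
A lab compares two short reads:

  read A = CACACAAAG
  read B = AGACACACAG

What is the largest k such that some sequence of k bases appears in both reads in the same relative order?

7

Match C at read A[1]=read B[4], A at read A[2]=read B[5], C at read A[3]=read B[6], A at read A[4]=read B[7], C at read A[5]=read B[8], A at read A[8]=read B[9], G at read A[9]=read B[10] — 7 bases in the same relative order in both. dp[9][10] = 7 confirms this is the maximum.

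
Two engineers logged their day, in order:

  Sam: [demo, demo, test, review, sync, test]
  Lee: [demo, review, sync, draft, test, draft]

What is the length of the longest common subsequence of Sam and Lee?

Pick demo (Sam #2, Lee #1); then review (Sam #4, Lee #2); then sync (Sam #5, Lee #3); then test (Sam #6, Lee #5); all 4 tasks appear in both, in order. The LCS DP gives dp[6][6] = 4, so this is optimal.

4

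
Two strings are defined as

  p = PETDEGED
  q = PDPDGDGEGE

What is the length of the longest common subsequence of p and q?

Let dp[i][j] be the LCS length of the first i characters of p and the first j characters of q. dp[i][j] = dp[i-1][j-1]+1 when the i-th and j-th characters match, else max(dp[i-1][j], dp[i][j-1]).
    ·  P  D  P  D  G  D  G  E  G  E
 ·  0  0  0  0  0  0  0  0  0  0  0
 P  0  1  1  1  1  1  1  1  1  1  1
 E  0  1  1  1  1  1  1  1  2  2  2
 T  0  1  1  1  1  1  1  1  2  2  2
 D  0  1  2  2  2  2  2  2  2  2  2
 E  0  1  2  2  2  2  2  2  3  3  3
 G  0  1  2  2  2  3  3  3  3  4  4
 E  0  1  2  2  2  3  3  3  4  4  5
 D  0  1  2  2  3  3  4  4  4  4  5
dp[8][10] = 5. One LCS (by backtracking along matches): PDEGE.

5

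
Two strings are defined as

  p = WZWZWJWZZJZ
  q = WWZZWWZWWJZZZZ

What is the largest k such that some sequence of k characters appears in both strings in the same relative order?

One common subsequence of length 9: W (p #1, q #2), then Z (p #2, q #4), then W (p #3, q #6), then Z (p #4, q #7), then W (p #5, q #9), then J (p #6, q #10), then Z (p #8, q #12), then Z (p #9, q #13), then Z (p #11, q #14). dp[11][14] = 9 confirms this is the maximum.

9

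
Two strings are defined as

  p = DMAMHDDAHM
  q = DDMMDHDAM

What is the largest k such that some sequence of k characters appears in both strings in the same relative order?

Pick D at p[1]=q[2], M at p[2]=q[3], M at p[4]=q[4], H at p[5]=q[6], D at p[7]=q[7], A at p[8]=q[8], M at p[10]=q[9]; all 7 characters appear in both, in order, and the DP table's final entry dp[10][9] is also 7, so no common subsequence is longer.

7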